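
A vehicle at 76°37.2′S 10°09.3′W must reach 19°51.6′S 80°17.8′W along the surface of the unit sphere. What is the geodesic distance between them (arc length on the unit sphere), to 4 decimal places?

Let φ₁ = -1.3373 rad, φ₂ = -0.3466 rad, and Δλ = -1.2242 rad.
cos c = sin φ₁ sin φ₂ + cos φ₁ cos φ₂ cos Δλ = (-0.9729)(-0.3397) + (0.2314)(0.9405)(0.3397) = 0.40444,
so c = arccos(0.40444) = 1.15444 rad.
On the unit sphere the arc length equals the central angle: 1.1544.

1.1544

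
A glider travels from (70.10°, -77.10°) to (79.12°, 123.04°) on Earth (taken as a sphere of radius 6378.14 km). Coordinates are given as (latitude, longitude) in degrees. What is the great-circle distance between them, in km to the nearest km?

With latitudes φ₁ = 70.100°, φ₂ = 79.120° and longitude difference Δλ = -159.860°:
Haversine: a = sin²(Δφ/2) + cos φ₁ cos φ₂ sin²(Δλ/2) = 0.0062 + (0.3404)(0.1888)(0.9694) = 0.06847.
Central angle c = 2·arcsin(√a) = 0.52949 rad.
Distance = R·c = 6378.14 × 0.5295 ≈ 3377 km.

3377 km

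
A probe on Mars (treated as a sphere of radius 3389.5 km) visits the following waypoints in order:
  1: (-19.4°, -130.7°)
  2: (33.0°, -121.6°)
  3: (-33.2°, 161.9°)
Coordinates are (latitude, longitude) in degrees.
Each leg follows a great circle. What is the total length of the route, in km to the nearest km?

8923 km

Leg 1→2: central angle 0.9271 rad, distance 3142.3 km.
Leg 2→3: central angle 1.7056 rad, distance 5781.1 km.
Total: 3142.3 + 5781.1 ≈ 8923 km.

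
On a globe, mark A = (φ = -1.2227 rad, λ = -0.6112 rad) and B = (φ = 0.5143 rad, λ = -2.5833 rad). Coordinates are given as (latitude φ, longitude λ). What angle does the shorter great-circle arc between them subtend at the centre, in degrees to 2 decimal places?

125.34°

With latitudes φ₁ = -70.056°, φ₂ = 29.467° and longitude difference Δλ = -112.993°:
cos c = sin φ₁ sin φ₂ + cos φ₁ cos φ₂ cos Δλ = (-0.9400)(0.4919) + (0.3411)(0.8706)(-0.3906) = -0.57843,
so c = arccos(-0.57843) = 2.18760 rad.
So the angular separation is 125.34°.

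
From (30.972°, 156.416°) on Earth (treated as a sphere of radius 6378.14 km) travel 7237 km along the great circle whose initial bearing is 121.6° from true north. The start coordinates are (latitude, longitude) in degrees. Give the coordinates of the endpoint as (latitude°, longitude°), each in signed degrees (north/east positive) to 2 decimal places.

-10.94°, -151.74°

Angular distance δ = d/R = 7237/6378.14 = 1.13466 rad; initial bearing θ = 2.1223 rad.
sin φ₂ = sin φ₁ cos δ + cos φ₁ sin δ cos θ = (0.5146)(0.4224) + (0.8574)(0.9064)(-0.5240) = -0.1898, so φ₂ = -10.94°.
Δλ = atan2(sin θ sin δ cos φ₁, cos δ − sin φ₁ sin φ₂) = atan2(0.6619, 0.5201) = 51.840°.
λ₂ = 156.416° + 51.840° = 208.26° → -151.74° after wrapping to (−180°, 180°].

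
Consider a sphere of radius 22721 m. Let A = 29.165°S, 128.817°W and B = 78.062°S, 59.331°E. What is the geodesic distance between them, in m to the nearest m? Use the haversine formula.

With latitudes φ₁ = -29.165°, φ₂ = -78.062° and longitude difference Δλ = -171.852°:
Haversine: a = sin²(Δφ/2) + cos φ₁ cos φ₂ sin²(Δλ/2) = 0.1713 + (0.8732)(0.2069)(0.9950) = 0.35101.
Central angle c = 2·arcsin(√a) = 1.26822 rad.
Distance = R·c = 22721 × 1.2682 ≈ 28815 m.

28815 m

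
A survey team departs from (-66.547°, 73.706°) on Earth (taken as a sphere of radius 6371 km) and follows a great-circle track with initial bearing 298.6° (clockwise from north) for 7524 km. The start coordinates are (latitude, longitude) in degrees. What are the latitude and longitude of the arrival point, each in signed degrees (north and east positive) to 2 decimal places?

Angular distance δ = d/R = 7524/6371 = 1.18098 rad; initial bearing θ = 5.2116 rad.
sin φ₂ = sin φ₁ cos δ + cos φ₁ sin δ cos θ = (-0.9174)(0.3800) + (0.3980)(0.9250)(0.4787) = -0.1724, so φ₂ = -9.93°.
Δλ = atan2(sin θ sin δ cos φ₁, cos δ − sin φ₁ sin φ₂) = atan2(-0.3232, 0.2219) = -55.534°.
λ₂ = 73.706° − 55.534° = 18.17°.

-9.93°, 18.17°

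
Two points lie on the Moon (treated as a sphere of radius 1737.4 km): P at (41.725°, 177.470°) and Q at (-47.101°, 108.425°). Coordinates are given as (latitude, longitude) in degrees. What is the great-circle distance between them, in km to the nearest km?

In radians: φ₁ = 0.7282, φ₂ = -0.8221, Δλ = -69.045° = -1.2051 rad.
Haversine: a = sin²(Δφ/2) + cos φ₁ cos φ₂ sin²(Δλ/2) = 0.4898 + (0.7463)(0.6807)(0.3212) = 0.65293.
Central angle c = 2·arcsin(√a) = 1.88164 rad.
Distance = R·c = 1737.4 × 1.8816 ≈ 3269 km.

3269 km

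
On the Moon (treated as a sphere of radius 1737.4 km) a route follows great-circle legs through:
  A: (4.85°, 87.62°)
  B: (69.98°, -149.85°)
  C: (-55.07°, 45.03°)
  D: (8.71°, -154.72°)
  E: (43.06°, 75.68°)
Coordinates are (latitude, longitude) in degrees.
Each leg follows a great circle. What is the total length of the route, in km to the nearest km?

Leg A→B: central angle 1.6750 rad, distance 2910.1 km.
Leg B→C: central angle 2.8569 rad, distance 4963.6 km.
Leg C→D: central angle 2.2874 rad, distance 3974.1 km.
Leg D→E: central angle 1.9358 rad, distance 3363.3 km.
Total: 2910.1 + 4963.6 + 3974.1 + 3363.3 ≈ 15211 km.

15211 km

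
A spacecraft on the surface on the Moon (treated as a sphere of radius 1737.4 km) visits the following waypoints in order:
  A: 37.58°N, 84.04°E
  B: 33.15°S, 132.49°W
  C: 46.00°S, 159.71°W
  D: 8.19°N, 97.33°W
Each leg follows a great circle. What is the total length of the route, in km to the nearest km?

7642 km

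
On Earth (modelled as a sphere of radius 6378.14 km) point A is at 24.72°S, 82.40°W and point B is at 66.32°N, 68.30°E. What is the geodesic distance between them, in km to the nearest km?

With latitudes φ₁ = -24.720°, φ₂ = 66.320° and longitude difference Δλ = 150.700°:
Haversine: a = sin²(Δφ/2) + cos φ₁ cos φ₂ sin²(Δλ/2) = 0.5091 + (0.9084)(0.4016)(0.9360) = 0.85056.
Central angle c = 2·arcsin(√a) = 2.34777 rad.
Distance = R·c = 6378.14 × 2.3478 ≈ 14974 km.

14974 km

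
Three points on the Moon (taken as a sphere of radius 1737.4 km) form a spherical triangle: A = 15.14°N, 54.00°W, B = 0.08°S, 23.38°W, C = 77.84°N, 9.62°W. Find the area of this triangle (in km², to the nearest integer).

Side lengths (central angles): a = 1.3661, b = 1.1586, c = 0.5911 rad; semiperimeter s = 1.5579.
By l'Huilier's theorem, tan(E/4) = √[tan(s/2) tan((s−a)/2) tan((s−b)/2) tan((s−c)/2)], giving spherical excess E = 0.4004 rad.
Area = E·R² = 0.4004 × (1737.4)² ≈ 1208562 km².

1208562 km²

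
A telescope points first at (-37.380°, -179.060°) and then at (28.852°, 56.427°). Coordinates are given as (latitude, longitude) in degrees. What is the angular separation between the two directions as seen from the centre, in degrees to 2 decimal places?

With latitudes φ₁ = -37.380°, φ₂ = 28.852° and longitude difference Δλ = -124.513°:
cos c = sin φ₁ sin φ₂ + cos φ₁ cos φ₂ cos Δλ = (-0.6071)(0.4825) + (0.7946)(0.8759)(-0.5666) = -0.68730,
so c = arccos(-0.68730) = 2.32856 rad.
So the angular separation is 133.42°.

133.42°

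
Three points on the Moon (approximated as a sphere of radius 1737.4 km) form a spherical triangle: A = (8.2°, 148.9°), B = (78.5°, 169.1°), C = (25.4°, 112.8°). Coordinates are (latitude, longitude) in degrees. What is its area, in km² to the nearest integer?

1187988 km²

Side lengths (central angles): a = 1.0237, b = 0.6704, c = 1.2398 rad; semiperimeter s = 1.4669.
By l'Huilier's theorem, tan(E/4) = √[tan(s/2) tan((s−a)/2) tan((s−b)/2) tan((s−c)/2)], giving spherical excess E = 0.3936 rad.
Area = E·R² = 0.3936 × (1737.4)² ≈ 1187988 km².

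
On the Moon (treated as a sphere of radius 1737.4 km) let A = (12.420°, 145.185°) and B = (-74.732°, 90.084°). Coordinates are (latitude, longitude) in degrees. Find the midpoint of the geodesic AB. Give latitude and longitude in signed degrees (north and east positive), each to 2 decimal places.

-33.15°, 134.34°

Central angle δ = 1.6312 rad. Interpolating on the sphere with fraction f = 0.5:
P = [sin((1−f)δ)·A + sin(fδ)·B] / sin δ = 0.7295·A + 0.7295·B in Cartesian coordinates,
giving P = (-0.5852, 0.5988, -0.5468), i.e. latitude -33.15°, longitude 134.34°.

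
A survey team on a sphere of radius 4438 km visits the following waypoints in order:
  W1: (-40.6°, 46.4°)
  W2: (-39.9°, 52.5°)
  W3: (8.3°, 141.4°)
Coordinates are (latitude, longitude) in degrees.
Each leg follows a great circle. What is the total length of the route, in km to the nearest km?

Leg W1→W2: central angle 0.0822 rad, distance 364.6 km.
Leg W2→W3: central angle 1.6489 rad, distance 7317.8 km.
Total: 364.6 + 7317.8 ≈ 7682 km.

7682 km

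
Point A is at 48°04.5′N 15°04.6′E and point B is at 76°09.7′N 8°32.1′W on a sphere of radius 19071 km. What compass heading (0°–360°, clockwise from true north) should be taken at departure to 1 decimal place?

348.8°

Δλ = -23.612° = -0.4121 rad.
y = sin Δλ · cos φ₂ = (-0.4005)(0.2392) = -0.0958
x = cos φ₁ sin φ₂ − sin φ₁ cos φ₂ cos Δλ = (0.6682)(0.9710) − (0.7440)(0.2392)(0.9163) = 0.4857
θ = atan2(y, x) = -11.16°; adding 360° gives 348.8°.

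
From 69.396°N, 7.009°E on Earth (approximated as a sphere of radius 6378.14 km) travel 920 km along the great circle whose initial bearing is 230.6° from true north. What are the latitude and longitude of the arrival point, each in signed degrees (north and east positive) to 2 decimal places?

63.41°, -7.36°

Angular distance δ = d/R = 920/6378.14 = 0.14424 rad; initial bearing θ = 4.0247 rad.
sin φ₂ = sin φ₁ cos δ + cos φ₁ sin δ cos θ = (0.9360)(0.9896) + (0.3519)(0.1437)(-0.6347) = 0.8942, so φ₂ = 63.41°.
Δλ = atan2(sin θ sin δ cos φ₁, cos δ − sin φ₁ sin φ₂) = atan2(-0.0391, 0.1526) = -14.367°.
λ₂ = 7.009° − 14.367° = -7.36°.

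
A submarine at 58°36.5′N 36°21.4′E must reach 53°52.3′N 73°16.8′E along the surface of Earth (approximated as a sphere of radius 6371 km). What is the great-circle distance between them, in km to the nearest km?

With latitudes φ₁ = 58.608°, φ₂ = 53.872° and longitude difference Δλ = 36.923°:
cos c = sin φ₁ sin φ₂ + cos φ₁ cos φ₂ cos Δλ = (0.8536)(0.8077) + (0.5209)(0.5896)(0.7994) = 0.93499,
so c = arccos(0.93499) = 0.36256 rad.
Distance = R·c = 6371 × 0.3626 ≈ 2310 km.

2310 km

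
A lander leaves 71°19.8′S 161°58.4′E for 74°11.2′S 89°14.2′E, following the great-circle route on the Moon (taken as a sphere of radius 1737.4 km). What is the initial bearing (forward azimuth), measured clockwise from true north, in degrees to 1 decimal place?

228.4°

Δλ = -72.737° = -1.2695 rad.
y = sin Δλ · cos φ₂ = (-0.9550)(0.2725) = -0.2602
x = cos φ₁ sin φ₂ − sin φ₁ cos φ₂ cos Δλ = (0.3201)(-0.9622) − (-0.9474)(0.2725)(0.2968) = -0.2314
θ = atan2(y, x) = -131.64°; adding 360° gives 228.4°.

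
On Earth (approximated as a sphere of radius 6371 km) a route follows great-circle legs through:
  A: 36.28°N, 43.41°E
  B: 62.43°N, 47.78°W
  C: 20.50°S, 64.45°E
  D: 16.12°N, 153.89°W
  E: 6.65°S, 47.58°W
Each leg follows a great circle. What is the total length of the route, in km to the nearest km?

Leg A→B: central angle 1.0277 rad, distance 6547.5 km.
Leg B→C: central angle 2.0651 rad, distance 13157.0 km.
Leg C→D: central angle 2.5031 rad, distance 15947.5 km.
Leg D→E: central angle 1.8756 rad, distance 11949.6 km.
Total: 6547.5 + 13157.0 + 15947.5 + 11949.6 ≈ 47602 km.

47602 km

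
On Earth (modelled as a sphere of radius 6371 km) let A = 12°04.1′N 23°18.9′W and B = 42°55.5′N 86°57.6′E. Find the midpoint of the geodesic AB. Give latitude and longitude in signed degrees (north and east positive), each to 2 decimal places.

41.73°, 20.17°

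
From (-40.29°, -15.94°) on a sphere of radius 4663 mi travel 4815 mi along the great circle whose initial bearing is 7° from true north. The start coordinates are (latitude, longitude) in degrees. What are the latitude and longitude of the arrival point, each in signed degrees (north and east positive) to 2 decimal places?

Angular distance δ = d/R = 4815/4663 = 1.03260 rad; initial bearing θ = 0.1222 rad.
sin φ₂ = sin φ₁ cos δ + cos φ₁ sin δ cos θ = (-0.6467)(0.5126) + (0.7628)(0.8586)(0.9925) = 0.3186, so φ₂ = 18.58°.
Δλ = atan2(sin θ sin δ cos φ₁, cos δ − sin φ₁ sin φ₂) = atan2(0.0798, 0.7186) = 6.338°.
λ₂ = -15.940° + 6.338° = -9.60°.

18.58°, -9.60°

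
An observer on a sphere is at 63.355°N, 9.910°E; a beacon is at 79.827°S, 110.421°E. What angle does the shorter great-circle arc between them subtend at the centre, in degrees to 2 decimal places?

In radians: φ₁ = 1.1058, φ₂ = -1.3932, Δλ = 100.511° = 1.7542 rad.
cos c = sin φ₁ sin φ₂ + cos φ₁ cos φ₂ cos Δλ = (0.8938)(-0.9843) + (0.4485)(0.1766)(-0.1824) = -0.89420,
so c = arccos(-0.89420) = 2.67744 rad.
So the angular separation is 153.41°.

153.41°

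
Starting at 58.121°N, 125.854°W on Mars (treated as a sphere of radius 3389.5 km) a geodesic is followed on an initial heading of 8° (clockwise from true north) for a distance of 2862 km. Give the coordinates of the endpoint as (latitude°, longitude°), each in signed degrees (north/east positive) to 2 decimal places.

72.74°, 33.62°

Angular distance δ = d/R = 2862/3389.5 = 0.84437 rad; initial bearing θ = 0.1396 rad.
sin φ₂ = sin φ₁ cos δ + cos φ₁ sin δ cos θ = (0.8492)(0.6642) + (0.5281)(0.7476)(0.9903) = 0.9550, so φ₂ = 72.74°.
Δλ = atan2(sin θ sin δ cos φ₁, cos δ − sin φ₁ sin φ₂) = atan2(0.0549, -0.1467) = 159.471°.
λ₂ = -125.854° + 159.471° = 33.62°.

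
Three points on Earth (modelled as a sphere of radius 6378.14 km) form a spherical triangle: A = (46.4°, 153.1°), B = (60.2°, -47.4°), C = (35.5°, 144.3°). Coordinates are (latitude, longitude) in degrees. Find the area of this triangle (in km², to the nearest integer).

Side lengths (central angles): a = 1.4629, b = 0.2225, c = 1.2583 rad; semiperimeter s = 1.4719.
By l'Huilier's theorem, tan(E/4) = √[tan(s/2) tan((s−a)/2) tan((s−b)/2) tan((s−c)/2)], giving spherical excess E = 0.0709 rad.
Area = E·R² = 0.0709 × (6378.14)² ≈ 2885552 km².

2885552 km²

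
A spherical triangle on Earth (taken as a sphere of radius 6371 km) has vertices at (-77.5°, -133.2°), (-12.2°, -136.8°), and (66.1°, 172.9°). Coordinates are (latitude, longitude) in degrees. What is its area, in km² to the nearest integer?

Side lengths (central angles): a = 1.5110, b = 2.5698, c = 1.1402 rad; semiperimeter s = 2.6105.
By l'Huilier's theorem, tan(E/4) = √[tan(s/2) tan((s−a)/2) tan((s−b)/2) tan((s−c)/2)], giving spherical excess E = 0.8035 rad.
Area = E·R² = 0.8035 × (6371)² ≈ 32614901 km².

32614901 km²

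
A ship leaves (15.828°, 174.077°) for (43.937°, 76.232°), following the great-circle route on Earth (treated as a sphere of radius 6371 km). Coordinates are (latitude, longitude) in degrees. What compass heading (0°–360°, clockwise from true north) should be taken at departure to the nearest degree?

314°

Δλ = -97.845° = -1.7077 rad.
y = sin Δλ · cos φ₂ = (-0.9906)(0.7201) = -0.7134
x = cos φ₁ sin φ₂ − sin φ₁ cos φ₂ cos Δλ = (0.9621)(0.6939) − (0.2728)(0.7201)(-0.1365) = 0.6944
θ = atan2(y, x) = -45.77°; adding 360° gives 314°.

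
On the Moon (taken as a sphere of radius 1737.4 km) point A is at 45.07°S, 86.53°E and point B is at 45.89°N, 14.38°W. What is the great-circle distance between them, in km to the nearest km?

In radians: φ₁ = -0.7866, φ₂ = 0.8009, Δλ = -100.910° = -1.7612 rad.
cos c = sin φ₁ sin φ₂ + cos φ₁ cos φ₂ cos Δλ = (-0.7080)(0.7180) + (0.7062)(0.6960)(-0.1893) = -0.60136,
so c = arccos(-0.60136) = 2.21600 rad.
Distance = R·c = 1737.4 × 2.2160 ≈ 3850 km.

3850 km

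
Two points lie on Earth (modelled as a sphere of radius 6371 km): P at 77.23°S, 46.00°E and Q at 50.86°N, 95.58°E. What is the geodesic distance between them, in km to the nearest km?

14651 km

Let φ₁ = -1.3479 rad, φ₂ = 0.8877 rad, and Δλ = 0.8653 rad.
cos c = sin φ₁ sin φ₂ + cos φ₁ cos φ₂ cos Δλ = (-0.9753)(0.7756) + (0.2210)(0.6312)(0.6484) = -0.66596,
so c = arccos(-0.66596) = 2.29957 rad.
Distance = R·c = 6371 × 2.2996 ≈ 14651 km.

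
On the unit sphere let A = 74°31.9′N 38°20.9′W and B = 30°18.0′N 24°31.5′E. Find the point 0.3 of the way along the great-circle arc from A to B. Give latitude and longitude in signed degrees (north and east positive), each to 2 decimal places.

Central angle δ = 0.9382 rad. Interpolating on the sphere with fraction f = 0.3:
P = [sin((1−f)δ)·A + sin(fδ)·B] / sin δ = 0.7570·A + 0.3444·B in Cartesian coordinates,
giving P = (0.4289, -0.0018, 0.9034), i.e. latitude 64.60°, longitude -0.25°.

64.60°, -0.25°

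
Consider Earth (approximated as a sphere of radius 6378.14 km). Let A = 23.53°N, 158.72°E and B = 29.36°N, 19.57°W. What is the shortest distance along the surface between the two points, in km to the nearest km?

With latitudes φ₁ = 23.530°, φ₂ = 29.360° and longitude difference Δλ = -178.290°:
cos c = sin φ₁ sin φ₂ + cos φ₁ cos φ₂ cos Δλ = (0.3992)(0.4903) + (0.9169)(0.8716)(-0.9996) = -0.60299,
so c = arccos(-0.60299) = 2.21804 rad.
Distance = R·c = 6378.14 × 2.2180 ≈ 14147 km.

14147 km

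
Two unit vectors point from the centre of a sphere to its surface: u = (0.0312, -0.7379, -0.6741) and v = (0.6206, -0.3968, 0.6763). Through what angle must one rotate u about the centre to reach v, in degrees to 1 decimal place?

98.3°

u·v = -0.1437; |u| = 0.9999, |v| = 1.0000.
cos θ = (u·v)/(|u||v|) = -0.1437, so θ = 98.3°.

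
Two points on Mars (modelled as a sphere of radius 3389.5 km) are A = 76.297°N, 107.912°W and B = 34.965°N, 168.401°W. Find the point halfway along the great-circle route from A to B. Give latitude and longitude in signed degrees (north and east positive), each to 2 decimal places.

Central angle δ = 0.8601 rad. Interpolating on the sphere with fraction f = 0.5:
P = [sin((1−f)δ)·A + sin(fδ)·B] / sin δ = 0.5501·A + 0.5501·B in Cartesian coordinates,
giving P = (-0.4817, -0.2146, 0.8497), i.e. latitude 58.18°, longitude -155.98°.

58.18°, -155.98°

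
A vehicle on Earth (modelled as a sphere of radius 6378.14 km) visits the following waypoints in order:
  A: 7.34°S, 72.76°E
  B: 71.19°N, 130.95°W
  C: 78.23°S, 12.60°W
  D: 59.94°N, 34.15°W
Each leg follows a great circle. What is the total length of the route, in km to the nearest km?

Leg A→B: central angle 1.9973 rad, distance 12739.3 km.
Leg B→C: central angle 2.8505 rad, distance 18180.7 km.
Leg C→D: central angle 2.4223 rad, distance 15449.7 km.
Total: 12739.3 + 18180.7 + 15449.7 ≈ 46370 km.

46370 km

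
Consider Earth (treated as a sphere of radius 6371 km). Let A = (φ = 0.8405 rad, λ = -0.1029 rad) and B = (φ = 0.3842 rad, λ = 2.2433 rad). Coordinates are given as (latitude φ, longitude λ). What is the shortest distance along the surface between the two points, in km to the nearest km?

10991 km

With latitudes φ₁ = 48.157°, φ₂ = 22.013° and longitude difference Δλ = 134.427°:
cos c = sin φ₁ sin φ₂ + cos φ₁ cos φ₂ cos Δλ = (0.7450)(0.3748) + (0.6671)(0.9271)(-0.7000) = -0.15369,
so c = arccos(-0.15369) = 1.72510 rad.
Distance = R·c = 6371 × 1.7251 ≈ 10991 km.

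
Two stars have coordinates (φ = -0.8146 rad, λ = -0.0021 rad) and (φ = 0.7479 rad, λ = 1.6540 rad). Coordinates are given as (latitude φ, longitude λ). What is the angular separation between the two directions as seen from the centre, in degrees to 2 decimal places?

122.52°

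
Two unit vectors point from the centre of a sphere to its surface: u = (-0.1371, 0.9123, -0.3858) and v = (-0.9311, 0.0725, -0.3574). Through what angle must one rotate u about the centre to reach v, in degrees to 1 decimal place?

u·v = 0.3317; |u| = 1.0000, |v| = 1.0000.
cos θ = (u·v)/(|u||v|) = 0.3317, so θ = 70.6°.

70.6°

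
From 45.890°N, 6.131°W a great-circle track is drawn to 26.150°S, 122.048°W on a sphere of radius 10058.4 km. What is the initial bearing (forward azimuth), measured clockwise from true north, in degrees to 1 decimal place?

268.2°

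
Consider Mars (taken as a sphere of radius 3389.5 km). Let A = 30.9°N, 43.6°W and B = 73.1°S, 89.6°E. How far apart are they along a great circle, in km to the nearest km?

With latitudes φ₁ = 30.900°, φ₂ = -73.100° and longitude difference Δλ = 133.200°:
Haversine: a = sin²(Δφ/2) + cos φ₁ cos φ₂ sin²(Δλ/2) = 0.6210 + (0.8581)(0.2907)(0.8423) = 0.83106.
Central angle c = 2·arcsin(√a) = 2.29444 rad.
Distance = R·c = 3389.5 × 2.2944 ≈ 7777 km.

7777 km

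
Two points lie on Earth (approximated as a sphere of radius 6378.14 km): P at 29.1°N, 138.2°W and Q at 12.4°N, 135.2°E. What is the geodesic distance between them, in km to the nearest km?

In radians: φ₁ = 0.5079, φ₂ = 0.2164, Δλ = -86.600° = -1.5115 rad.
cos c = sin φ₁ sin φ₂ + cos φ₁ cos φ₂ cos Δλ = (0.4863)(0.2147) + (0.8738)(0.9767)(0.0593) = 0.15504,
so c = arccos(0.15504) = 1.41512 rad.
Distance = R·c = 6378.14 × 1.4151 ≈ 9026 km.

9026 km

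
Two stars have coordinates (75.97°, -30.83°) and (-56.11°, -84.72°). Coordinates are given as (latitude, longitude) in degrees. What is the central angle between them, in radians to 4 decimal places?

Let φ₁ = 1.3259 rad, φ₂ = -0.9793 rad, and Δλ = -0.9406 rad.
cos c = sin φ₁ sin φ₂ + cos φ₁ cos φ₂ cos Δλ = (0.9702)(-0.8301) + (0.2424)(0.5576)(0.5893) = -0.72568,
so c = arccos(-0.72568) = 2.38282 rad.
So the angular separation is 2.3828 rad.

2.3828 rad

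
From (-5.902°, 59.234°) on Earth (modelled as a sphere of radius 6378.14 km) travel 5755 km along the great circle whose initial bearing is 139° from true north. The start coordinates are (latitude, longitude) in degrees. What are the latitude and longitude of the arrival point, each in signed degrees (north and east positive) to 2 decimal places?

-40.76°, 102.05°

Angular distance δ = d/R = 5755/6378.14 = 0.90230 rad; initial bearing θ = 2.4260 rad.
sin φ₂ = sin φ₁ cos δ + cos φ₁ sin δ cos θ = (-0.1028)(0.6198) + (0.9947)(0.7848)(-0.7547) = -0.6529, so φ₂ = -40.76°.
Δλ = atan2(sin θ sin δ cos φ₁, cos δ − sin φ₁ sin φ₂) = atan2(0.5121, 0.5527) = 42.819°.
λ₂ = 59.234° + 42.819° = 102.05°.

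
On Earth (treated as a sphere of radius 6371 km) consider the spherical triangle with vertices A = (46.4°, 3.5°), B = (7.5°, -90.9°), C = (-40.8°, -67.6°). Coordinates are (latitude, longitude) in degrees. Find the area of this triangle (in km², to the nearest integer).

Side lengths (central angles): a = 0.9223, b = 1.8798, c = 1.5287 rad; semiperimeter s = 2.1654.
By l'Huilier's theorem, tan(E/4) = √[tan(s/2) tan((s−a)/2) tan((s−b)/2) tan((s−c)/2)], giving spherical excess E = 0.9905 rad.
Area = E·R² = 0.9905 × (6371)² ≈ 40204229 km².

40204229 km²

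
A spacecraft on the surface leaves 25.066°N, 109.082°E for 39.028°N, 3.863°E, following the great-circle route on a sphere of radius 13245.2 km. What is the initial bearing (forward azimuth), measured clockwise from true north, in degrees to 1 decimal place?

With φ₁ = 0.4375, φ₂ = 0.6812, Δλ = -1.8364 rad, the forward-azimuth formula gives
θ = atan2( sin Δλ cos φ₂ , cos φ₁ sin φ₂ − sin φ₁ cos φ₂ cos Δλ ) = atan2(-0.7496, 0.6568) = -48.78°.
Adding 360° brings this into [0°, 360°): 311.2°.

311.2°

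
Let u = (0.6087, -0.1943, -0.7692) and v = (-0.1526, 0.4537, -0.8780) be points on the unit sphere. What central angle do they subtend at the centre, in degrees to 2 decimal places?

60.37°

u·v = 0.4943; |u| = 1.0000, |v| = 1.0000.
cos θ = (u·v)/(|u||v|) = 0.4943, so θ = 60.37°.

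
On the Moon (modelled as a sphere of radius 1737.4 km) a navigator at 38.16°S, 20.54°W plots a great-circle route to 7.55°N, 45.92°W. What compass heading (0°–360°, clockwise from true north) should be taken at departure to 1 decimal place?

With φ₁ = -0.6660, φ₂ = 0.1318, Δλ = -0.4430 rad, the forward-azimuth formula gives
θ = atan2( sin Δλ cos φ₂ , cos φ₁ sin φ₂ − sin φ₁ cos φ₂ cos Δλ ) = atan2(-0.4249, 0.6567) = -32.90°.
Adding 360° brings this into [0°, 360°): 327.1°.

327.1°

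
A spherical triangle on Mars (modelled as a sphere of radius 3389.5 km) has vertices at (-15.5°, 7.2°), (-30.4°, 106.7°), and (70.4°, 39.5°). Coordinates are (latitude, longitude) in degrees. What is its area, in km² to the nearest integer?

Side lengths (central angles): a = 1.9440, b = 1.5493, c = 1.5727 rad; semiperimeter s = 2.5330.
By l'Huilier's theorem, tan(E/4) = √[tan(s/2) tan((s−a)/2) tan((s−b)/2) tan((s−c)/2)], giving spherical excess E = 1.9154 rad.
Area = E·R² = 1.9154 × (3389.5)² ≈ 22005609 km².

22005609 km²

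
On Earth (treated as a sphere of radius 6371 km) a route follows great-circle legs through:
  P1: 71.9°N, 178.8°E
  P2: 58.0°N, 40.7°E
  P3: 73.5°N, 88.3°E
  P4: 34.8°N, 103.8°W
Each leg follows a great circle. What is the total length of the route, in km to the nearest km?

15802 km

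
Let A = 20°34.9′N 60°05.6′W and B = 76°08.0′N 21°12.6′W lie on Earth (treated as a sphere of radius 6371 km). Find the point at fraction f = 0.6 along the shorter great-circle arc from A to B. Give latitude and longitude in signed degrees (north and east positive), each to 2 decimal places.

55.09°, -49.86°

Central angle δ = 1.0287 rad. Interpolating on the sphere with fraction f = 0.6:
P = [sin((1−f)δ)·A + sin(fδ)·B] / sin δ = 0.4669·A + 0.6756·B in Cartesian coordinates,
giving P = (0.3689, -0.4375, 0.8201), i.e. latitude 55.09°, longitude -49.86°.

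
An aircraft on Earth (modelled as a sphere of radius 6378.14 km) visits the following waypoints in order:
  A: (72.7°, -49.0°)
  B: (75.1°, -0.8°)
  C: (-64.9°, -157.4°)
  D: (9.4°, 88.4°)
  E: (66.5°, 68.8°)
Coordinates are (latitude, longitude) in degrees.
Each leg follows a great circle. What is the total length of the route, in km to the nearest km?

Leg A→B: central angle 0.2302 rad, distance 1468.1 km.
Leg B→C: central angle 2.9185 rad, distance 18614.8 km.
Leg C→D: central angle 1.8960 rad, distance 12092.7 km.
Leg D→E: central angle 1.0235 rad, distance 6528.0 km.
Total: 1468.1 + 18614.8 + 12092.7 + 6528.0 ≈ 38704 km.

38704 km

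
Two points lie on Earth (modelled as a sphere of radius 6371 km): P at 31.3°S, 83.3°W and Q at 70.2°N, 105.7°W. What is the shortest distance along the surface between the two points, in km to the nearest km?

With latitudes φ₁ = -31.300°, φ₂ = 70.200° and longitude difference Δλ = -22.400°:
cos c = sin φ₁ sin φ₂ + cos φ₁ cos φ₂ cos Δλ = (-0.5195)(0.9409) + (0.8545)(0.3387)(0.9245) = -0.22121,
so c = arccos(-0.22121) = 1.79385 rad.
Distance = R·c = 6371 × 1.7938 ≈ 11429 km.

11429 km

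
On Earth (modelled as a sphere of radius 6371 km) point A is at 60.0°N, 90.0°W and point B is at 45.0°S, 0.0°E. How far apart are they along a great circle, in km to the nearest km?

14206 km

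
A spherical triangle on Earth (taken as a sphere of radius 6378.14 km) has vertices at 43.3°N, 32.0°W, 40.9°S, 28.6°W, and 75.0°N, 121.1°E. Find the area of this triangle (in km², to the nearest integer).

15700695 km²

Side lengths (central angles): a = 2.5003, b = 1.0536, c = 1.4705 rad; semiperimeter s = 2.5122.
By l'Huilier's theorem, tan(E/4) = √[tan(s/2) tan((s−a)/2) tan((s−b)/2) tan((s−c)/2)], giving spherical excess E = 0.3859 rad.
Area = E·R² = 0.3859 × (6378.14)² ≈ 15700695 km².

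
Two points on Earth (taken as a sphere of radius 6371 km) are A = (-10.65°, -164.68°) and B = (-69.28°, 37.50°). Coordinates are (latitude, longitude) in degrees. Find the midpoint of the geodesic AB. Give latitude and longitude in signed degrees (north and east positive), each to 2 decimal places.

-59.17°, -176.20°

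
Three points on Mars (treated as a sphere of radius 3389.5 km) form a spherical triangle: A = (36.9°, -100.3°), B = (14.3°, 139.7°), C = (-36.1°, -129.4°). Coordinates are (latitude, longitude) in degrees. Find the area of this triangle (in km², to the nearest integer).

19733538 km²

Side lengths (central angles): a = 1.7293, b = 1.3584, c = 1.8123 rad; semiperimeter s = 2.4500.
By l'Huilier's theorem, tan(E/4) = √[tan(s/2) tan((s−a)/2) tan((s−b)/2) tan((s−c)/2)], giving spherical excess E = 1.7176 rad.
Area = E·R² = 1.7176 × (3389.5)² ≈ 19733538 km².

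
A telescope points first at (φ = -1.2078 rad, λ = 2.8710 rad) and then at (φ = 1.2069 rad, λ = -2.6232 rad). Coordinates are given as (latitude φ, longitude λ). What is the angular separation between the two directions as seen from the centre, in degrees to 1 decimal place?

In radians: φ₁ = -1.2078, φ₂ = 1.2069, Δλ = 45.206° = 0.7890 rad.
cos c = sin φ₁ sin φ₂ + cos φ₁ cos φ₂ cos Δλ = (-0.9348)(0.9345) + (0.3551)(0.3559)(0.7046) = -0.78458,
so c = arccos(-0.78458) = 2.47281 rad.
So the angular separation is 141.7°.

141.7°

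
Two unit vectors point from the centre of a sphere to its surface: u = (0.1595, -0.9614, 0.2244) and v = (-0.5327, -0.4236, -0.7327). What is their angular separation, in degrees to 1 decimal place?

80.9°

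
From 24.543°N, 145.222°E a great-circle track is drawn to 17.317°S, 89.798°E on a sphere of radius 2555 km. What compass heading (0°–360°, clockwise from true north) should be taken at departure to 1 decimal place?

237.8°

With φ₁ = 0.4284, φ₂ = -0.3022, Δλ = -0.9673 rad, the forward-azimuth formula gives
θ = atan2( sin Δλ cos φ₂ , cos φ₁ sin φ₂ − sin φ₁ cos φ₂ cos Δλ ) = atan2(-0.7861, -0.4958) = -122.24°.
Adding 360° brings this into [0°, 360°): 237.8°.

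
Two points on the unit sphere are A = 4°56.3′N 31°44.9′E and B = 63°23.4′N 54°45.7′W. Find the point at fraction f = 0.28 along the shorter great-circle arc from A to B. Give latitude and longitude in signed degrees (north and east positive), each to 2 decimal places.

25.73°, 20.26°

Central angle δ = 1.4665 rad. Interpolating on the sphere with fraction f = 0.28:
P = [sin((1−f)δ)·A + sin(fδ)·B] / sin δ = 0.8751·A + 0.4014·B in Cartesian coordinates,
giving P = (0.8451, 0.3119, 0.4342), i.e. latitude 25.73°, longitude 20.26°.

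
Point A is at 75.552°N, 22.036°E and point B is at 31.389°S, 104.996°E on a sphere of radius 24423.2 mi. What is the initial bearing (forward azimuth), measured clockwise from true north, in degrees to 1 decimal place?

105.3°

Δλ = 82.960° = 1.4479 rad.
y = sin Δλ · cos φ₂ = (0.9925)(0.8537) = 0.8472
x = cos φ₁ sin φ₂ − sin φ₁ cos φ₂ cos Δλ = (0.2495)(-0.5208) − (0.9684)(0.8537)(0.1226) = -0.2313
θ = atan2(y, x) = 105.27°, so the bearing is 105.3°.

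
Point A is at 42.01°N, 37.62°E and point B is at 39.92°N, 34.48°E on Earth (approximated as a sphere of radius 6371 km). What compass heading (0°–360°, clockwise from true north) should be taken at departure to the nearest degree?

230°

With φ₁ = 0.7332, φ₂ = 0.6967, Δλ = -0.0548 rad, the forward-azimuth formula gives
θ = atan2( sin Δλ cos φ₂ , cos φ₁ sin φ₂ − sin φ₁ cos φ₂ cos Δλ ) = atan2(-0.0420, -0.0357) = -130.36°.
Adding 360° brings this into [0°, 360°): 230°.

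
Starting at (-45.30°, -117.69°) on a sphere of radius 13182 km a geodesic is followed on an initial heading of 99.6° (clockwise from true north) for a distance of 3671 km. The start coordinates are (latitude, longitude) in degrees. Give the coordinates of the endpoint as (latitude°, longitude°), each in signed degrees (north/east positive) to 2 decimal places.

Angular distance δ = d/R = 3671/13182 = 0.27849 rad; initial bearing θ = 1.7383 rad.
sin φ₂ = sin φ₁ cos δ + cos φ₁ sin δ cos θ = (-0.7108)(0.9615) + (0.7034)(0.2749)(-0.1668) = -0.7157, so φ₂ = -45.70°.
Δλ = atan2(sin θ sin δ cos φ₁, cos δ − sin φ₁ sin φ₂) = atan2(0.1907, 0.4528) = 22.835°.
λ₂ = -117.690° + 22.835° = -94.86°.

-45.70°, -94.86°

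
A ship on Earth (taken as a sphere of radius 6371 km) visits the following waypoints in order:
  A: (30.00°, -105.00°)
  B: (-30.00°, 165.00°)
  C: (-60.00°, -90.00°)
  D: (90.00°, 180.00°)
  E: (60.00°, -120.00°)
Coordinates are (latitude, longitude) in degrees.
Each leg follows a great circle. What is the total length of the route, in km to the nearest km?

Leg A→B: central angle 1.8235 rad, distance 11617.4 km.
Leg B→C: central angle 1.2441 rad, distance 7926.0 km.
Leg C→D: central angle 2.6180 rad, distance 16679.2 km.
Leg D→E: central angle 0.5236 rad, distance 3335.8 km.
Total: 11617.4 + 7926.0 + 16679.2 + 3335.8 ≈ 39558 km.

39558 km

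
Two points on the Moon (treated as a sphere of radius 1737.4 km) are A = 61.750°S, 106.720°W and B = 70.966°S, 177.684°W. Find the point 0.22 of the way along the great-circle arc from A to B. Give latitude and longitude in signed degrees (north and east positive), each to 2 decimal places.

-66.08°, -116.73°

Central angle δ = 0.4884 rad. Interpolating on the sphere with fraction f = 0.22:
P = [sin((1−f)δ)·A + sin(fδ)·B] / sin δ = 0.7924·A + 0.2286·B in Cartesian coordinates,
giving P = (-0.1824, -0.3622, -0.9141), i.e. latitude -66.08°, longitude -116.73°.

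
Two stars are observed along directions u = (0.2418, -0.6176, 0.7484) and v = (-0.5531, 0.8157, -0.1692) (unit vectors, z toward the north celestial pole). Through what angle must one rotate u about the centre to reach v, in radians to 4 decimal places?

u·v = -0.7641; |u| = 1.0000, |v| = 1.0000.
cos θ = (u·v)/(|u||v|) = -0.7642, so θ = 2.4406 rad.

2.4406 rad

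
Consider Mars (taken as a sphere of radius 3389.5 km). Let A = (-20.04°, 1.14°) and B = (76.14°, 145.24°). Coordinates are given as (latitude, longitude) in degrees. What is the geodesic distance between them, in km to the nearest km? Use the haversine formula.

In radians: φ₁ = -0.3498, φ₂ = 1.3289, Δλ = 144.100° = 2.5150 rad.
Haversine: a = sin²(Δφ/2) + cos φ₁ cos φ₂ sin²(Δλ/2) = 0.5538 + (0.9395)(0.2396)(0.9050) = 0.75750.
Central angle c = 2·arcsin(√a) = 2.11180 rad.
Distance = R·c = 3389.5 × 2.1118 ≈ 7158 km.

7158 km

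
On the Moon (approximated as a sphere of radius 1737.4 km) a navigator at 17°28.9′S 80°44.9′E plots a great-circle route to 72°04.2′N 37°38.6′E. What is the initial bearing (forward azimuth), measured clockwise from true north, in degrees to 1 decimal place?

347.8°

With φ₁ = -0.3051, φ₂ = 1.2579, Δλ = -0.7523 rad, the forward-azimuth formula gives
θ = atan2( sin Δλ cos φ₂ , cos φ₁ sin φ₂ − sin φ₁ cos φ₂ cos Δλ ) = atan2(-0.2104, 0.9750) = -12.18°.
Adding 360° brings this into [0°, 360°): 347.8°.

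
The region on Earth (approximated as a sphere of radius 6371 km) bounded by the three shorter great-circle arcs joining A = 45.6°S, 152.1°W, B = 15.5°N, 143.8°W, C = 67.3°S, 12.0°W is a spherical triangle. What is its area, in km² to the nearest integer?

Side lengths (central angles): a = 2.0879, b = 1.1018, c = 1.0744 rad; semiperimeter s = 2.1321.
By l'Huilier's theorem, tan(E/4) = √[tan(s/2) tan((s−a)/2) tan((s−b)/2) tan((s−c)/2)], giving spherical excess E = 0.4579 rad.
Area = E·R² = 0.4579 × (6371)² ≈ 18586519 km².

18586519 km²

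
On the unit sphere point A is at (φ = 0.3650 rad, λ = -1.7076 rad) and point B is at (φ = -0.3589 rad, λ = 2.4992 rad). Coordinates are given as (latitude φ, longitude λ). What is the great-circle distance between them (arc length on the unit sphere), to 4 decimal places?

With latitudes φ₁ = 20.913°, φ₂ = -20.563° and longitude difference Δλ = -118.968°:
cos c = sin φ₁ sin φ₂ + cos φ₁ cos φ₂ cos Δλ = (0.3569)(-0.3512) + (0.9341)(0.9363)(-0.4843) = -0.54897,
so c = arccos(-0.54897) = 2.15192 rad.
On the unit sphere the arc length equals the central angle: 2.1519.

2.1519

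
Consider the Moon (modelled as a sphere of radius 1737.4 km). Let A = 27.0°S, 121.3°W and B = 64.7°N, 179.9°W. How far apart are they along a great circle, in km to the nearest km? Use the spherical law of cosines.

3100 km

Let φ₁ = -0.4712 rad, φ₂ = 1.1292 rad, and Δλ = -1.0228 rad.
cos c = sin φ₁ sin φ₂ + cos φ₁ cos φ₂ cos Δλ = (-0.4540)(0.9041) + (0.8910)(0.4274)(0.5210) = -0.21206,
so c = arccos(-0.21206) = 1.78447 rad.
Distance = R·c = 1737.4 × 1.7845 ≈ 3100 km.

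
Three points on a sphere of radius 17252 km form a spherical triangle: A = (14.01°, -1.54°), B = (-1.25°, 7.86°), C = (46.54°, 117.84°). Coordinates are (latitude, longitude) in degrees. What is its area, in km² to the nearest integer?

107979071 km²

Side lengths (central angles): a = 1.8243, b = 1.7231, c = 0.3120 rad; semiperimeter s = 1.9297.
By l'Huilier's theorem, tan(E/4) = √[tan(s/2) tan((s−a)/2) tan((s−b)/2) tan((s−c)/2)], giving spherical excess E = 0.3628 rad.
Area = E·R² = 0.3628 × (17252)² ≈ 107979071 km².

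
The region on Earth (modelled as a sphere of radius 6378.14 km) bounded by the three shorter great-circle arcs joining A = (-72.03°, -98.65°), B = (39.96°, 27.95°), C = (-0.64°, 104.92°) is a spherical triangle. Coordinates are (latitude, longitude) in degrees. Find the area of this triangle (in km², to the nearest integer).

Side lengths (central angles): a = 1.4044, b = 1.8464, c = 2.4218 rad; semiperimeter s = 2.8363.
By l'Huilier's theorem, tan(E/4) = √[tan(s/2) tan((s−a)/2) tan((s−b)/2) tan((s−c)/2)], giving spherical excess E = 2.7016 rad.
Area = E·R² = 2.7016 × (6378.14)² ≈ 109904383 km².

109904383 km²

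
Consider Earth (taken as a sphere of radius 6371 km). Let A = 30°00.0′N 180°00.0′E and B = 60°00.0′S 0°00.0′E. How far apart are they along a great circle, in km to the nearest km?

With latitudes φ₁ = 30.000°, φ₂ = -60.000° and longitude difference Δλ = -180.000°:
Haversine: a = sin²(Δφ/2) + cos φ₁ cos φ₂ sin²(Δλ/2) = 0.5000 + (0.8660)(0.5000)(1.0000) = 0.93301.
Central angle c = 2·arcsin(√a) = 2.61799 rad.
Distance = R·c = 6371 × 2.6180 ≈ 16679 km.

16679 km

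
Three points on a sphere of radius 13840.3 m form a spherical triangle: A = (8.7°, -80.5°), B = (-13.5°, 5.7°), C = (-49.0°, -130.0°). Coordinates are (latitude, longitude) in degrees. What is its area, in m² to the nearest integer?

271903198 m²

Side lengths (central angles): a = 1.8550, b = 1.2587, c = 1.5424 rad; semiperimeter s = 2.3281.
By l'Huilier's theorem, tan(E/4) = √[tan(s/2) tan((s−a)/2) tan((s−b)/2) tan((s−c)/2)], giving spherical excess E = 1.4195 rad.
Area = E·R² = 1.4195 × (13840.3)² ≈ 271903198 m².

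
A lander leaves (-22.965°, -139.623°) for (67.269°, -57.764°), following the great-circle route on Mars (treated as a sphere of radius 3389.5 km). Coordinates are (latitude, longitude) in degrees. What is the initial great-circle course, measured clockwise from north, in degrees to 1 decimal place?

With φ₁ = -0.4008, φ₂ = 1.1741, Δλ = 1.4287 rad, the forward-azimuth formula gives
θ = atan2( sin Δλ cos φ₂ , cos φ₁ sin φ₂ − sin φ₁ cos φ₂ cos Δλ ) = atan2(0.3825, 0.8706) = 23.72°.
So the initial bearing is 23.7°.

23.7°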